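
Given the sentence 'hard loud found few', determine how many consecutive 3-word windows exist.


Word trigrams from [4] words:
  Trigram 1: (hard loud found)
  Trigram 2: (loud found few)
Total word trigrams: 4 - 2 = 2

2


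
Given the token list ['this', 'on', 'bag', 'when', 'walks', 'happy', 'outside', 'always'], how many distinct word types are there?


Listing all tokens and tracking unique types:
  Token 1: 'this' -> NEW (unique so far: 1)
  Token 2: 'on' -> NEW (unique so far: 2)
  Token 3: 'bag' -> NEW (unique so far: 3)
  Token 4: 'when' -> NEW (unique so far: 4)
  Token 5: 'walks' -> NEW (unique so far: 5)
  Token 6: 'happy' -> NEW (unique so far: 6)
  Token 7: 'outside' -> NEW (unique so far: 7)
  Token 8: 'always' -> NEW (unique so far: 8)
Unique types: ('always', 'bag', 'happy', 'on', 'outside', 'this', 'walks', 'when')
Vocabulary size: 8

8


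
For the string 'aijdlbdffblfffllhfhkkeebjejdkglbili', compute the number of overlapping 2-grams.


String 'aijdlbdffblfffllhfhkkeebjejdkglbili' has length L = 35.
Number of overlapping n-grams = L - n + 1
Substituting: 35 - 2 + 1 = 34

34


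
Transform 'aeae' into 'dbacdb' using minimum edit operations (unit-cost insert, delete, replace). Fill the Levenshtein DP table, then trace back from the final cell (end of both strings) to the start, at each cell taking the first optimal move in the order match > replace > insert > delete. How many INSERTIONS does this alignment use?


Edit distance = 5. Backtracking from cell (4, 6) with preference match > replace > insert > delete,
then listing the resulting alignment 'aeae' -> 'dbacdb' left to right:
  Step 1: insert 'd' [insertion #1]
  Step 2: insert 'b' [insertion #2]
  Step 3: keep 'a'
  Step 4: replace e->c
  Step 5: replace a->d
  Step 6: replace e->b
Total insertions: 2

2


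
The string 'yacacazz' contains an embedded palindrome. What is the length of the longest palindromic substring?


Scanning 'yacacazz' for palindromic substrings.
Substring at positions 1-5: 'acaca'.
Check: reverse('acaca') = 'acaca' -> palindrome confirmed.
Neighbouring characters ('y' / 'z') break symmetry, so it cannot extend further.
No longer palindromic substring exists; longest length = 5

5


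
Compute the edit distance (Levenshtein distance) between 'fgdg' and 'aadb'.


Building DP table for s1='fgdg' (len 4) and s2='aadb' (len 4):
       a  a  d  b
    0  1  2  3  4
  f 1  1  2  3  4
  g 2  2  2  3  4
  d 3  3  3  2  3
  g 4  4  4  3  3
Edit distance = dp[4][4] = 3

3


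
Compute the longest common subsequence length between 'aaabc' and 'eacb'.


DP table for LCS of 'aaabc' and 'eacb':
       e  a  c  b
    0  0  0  0  0
  a 0  0  1  1  1
  a 0  0  1  1  1
  a 0  0  1  1  1
  b 0  0  1  1  2
  c 0  0  1  2  2
LCS: 'ab'
LCS length = 2

2


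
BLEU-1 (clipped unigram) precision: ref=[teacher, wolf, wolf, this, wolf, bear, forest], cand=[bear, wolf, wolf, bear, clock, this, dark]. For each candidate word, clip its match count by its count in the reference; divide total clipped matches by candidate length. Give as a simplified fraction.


Reference word counts: {'bear': 1, 'forest': 1, 'teacher': 1, 'this': 1, 'wolf': 3}
Checking each candidate word (with clipping):
  'bear' -> in reference (ref count 1, used 1/1) -> match (matches: 1)
  'wolf' -> in reference (ref count 3, used 1/3) -> match (matches: 2)
  'wolf' -> in reference (ref count 3, used 2/3) -> match (matches: 3)
  'bear' -> ref count 1 already used up (1/1) -> clipped, no match (matches: 3)
  'clock' -> not in reference -> no match (matches: 3)
  'this' -> in reference (ref count 1, used 1/1) -> match (matches: 4)
  'dark' -> not in reference -> no match (matches: 4)
Clipped matches: 4, Candidate length: 7
Precision = 4/7

4/7


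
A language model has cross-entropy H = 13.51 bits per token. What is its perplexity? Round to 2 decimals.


Perplexity formula: PP = 2^H
H = 13.51
PP = 2^13.51
Decompose: 2^13.51 = 2^13 * 2^0.51
2^13 = 8192, 2^0.51 ~ 1.4240502
PP ~ 8192 * 1.4240502 = 11665.8192384
Rounded to 2 decimals: 11665.82

11665.82


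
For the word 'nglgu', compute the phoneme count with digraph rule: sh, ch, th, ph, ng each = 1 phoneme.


Parsing 'nglgu' greedily, digraphs first:
  'ng' -> digraph (1 consonant phoneme) (phonemes so far: 1)
  'l' -> consonant phoneme (phonemes so far: 2)
  'g' -> consonant phoneme (phonemes so far: 3)
  'u' -> vowel phoneme (phonemes so far: 4)
Total phonemes: 4

4


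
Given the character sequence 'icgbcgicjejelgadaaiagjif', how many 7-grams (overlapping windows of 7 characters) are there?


String 'icgbcgicjejelgadaaiagjif' has length L = 24.
Number of overlapping n-grams = L - n + 1
Substituting: 24 - 7 + 1 = 18

18


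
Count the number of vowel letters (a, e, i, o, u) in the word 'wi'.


Scanning each character of 'wi':
  Position 1: 'w' -> consonant (running count: 0)
  Position 2: 'i' -> vowel (running count: 1)
Total vowels: 1

1


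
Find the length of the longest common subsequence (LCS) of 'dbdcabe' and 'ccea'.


DP table for LCS of 'dbdcabe' and 'ccea':
       c  c  e  a
    0  0  0  0  0
  d 0  0  0  0  0
  b 0  0  0  0  0
  d 0  0  0  0  0
  c 0  1  1  1  1
  a 0  1  1  1  2
  b 0  1  1  1  2
  e 0  1  1  2  2
LCS: 'ca'
LCS length = 2

2


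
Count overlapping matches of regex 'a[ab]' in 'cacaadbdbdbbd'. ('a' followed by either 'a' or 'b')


Pattern: a[ab] means 'a' followed by either 'a' or 'b'.
Scanning 'cacaadbdbdbbd' position-by-position:
  Pos 0: window 'ca' -> no
  Pos 1: window 'ac' -> no
  Pos 2: window 'ca' -> no
  Pos 3: window 'aa' -> MATCH
  Pos 4: window 'ad' -> no
  Pos 5: window 'db' -> no
  Pos 6: window 'bd' -> no
  Pos 7: window 'db' -> no
  Pos 8: window 'bd' -> no
  Pos 9: window 'db' -> no
  Pos 10: window 'bb' -> no
  Pos 11: window 'bd' -> no
  Pos 12: window 'd' -> no
Total matches: 1

1


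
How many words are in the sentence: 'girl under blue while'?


Counting words by splitting on spaces:
  Word 1: 'girl'
  Word 2: 'under'
  Word 3: 'blue'
  Word 4: 'while'
Total words: 4

4


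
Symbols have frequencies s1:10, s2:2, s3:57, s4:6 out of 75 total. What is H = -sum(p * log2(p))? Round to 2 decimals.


Computing entropy H = -sum(p_i * log2(p_i)):
  s1: p = 10/75 = 0.1333, -p*log2(p) = 0.3876
  s2: p = 2/75 = 0.0267, -p*log2(p) = 0.1394
  s3: p = 57/75 = 0.7600, -p*log2(p) = 0.3009
  s4: p = 6/75 = 0.0800, -p*log2(p) = 0.2915
H = sum of terms = 1.1194
Rounded to 2 decimals: 1.12

1.12


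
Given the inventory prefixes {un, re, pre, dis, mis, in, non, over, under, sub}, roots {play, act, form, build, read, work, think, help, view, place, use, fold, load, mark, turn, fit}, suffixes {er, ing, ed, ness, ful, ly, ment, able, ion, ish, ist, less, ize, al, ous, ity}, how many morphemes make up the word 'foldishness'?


Segmenting 'foldishness' against the inventory:
  'fold' -> root (morpheme 1)
  'ish' -> suffix (morpheme 2)
  'ness' -> suffix (morpheme 3)
Total morphemes: 3

3


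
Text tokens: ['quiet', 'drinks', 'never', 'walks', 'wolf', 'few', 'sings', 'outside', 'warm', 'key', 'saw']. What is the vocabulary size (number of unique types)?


Listing all tokens and tracking unique types:
  Token 1: 'quiet' -> NEW (unique so far: 1)
  Token 2: 'drinks' -> NEW (unique so far: 2)
  Token 3: 'never' -> NEW (unique so far: 3)
  Token 4: 'walks' -> NEW (unique so far: 4)
  Token 5: 'wolf' -> NEW (unique so far: 5)
  Token 6: 'few' -> NEW (unique so far: 6)
  Token 7: 'sings' -> NEW (unique so far: 7)
  Token 8: 'outside' -> NEW (unique so far: 8)
  Token 9: 'warm' -> NEW (unique so far: 9)
  Token 10: 'key' -> NEW (unique so far: 10)
  Token 11: 'saw' -> NEW (unique so far: 11)
Unique types: ('drinks', 'few', 'key', 'never', 'outside', 'quiet', 'saw', 'sings', 'walks', 'warm', 'wolf')
Vocabulary size: 11

11


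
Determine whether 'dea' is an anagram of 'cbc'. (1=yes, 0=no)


Sort characters of 'dea': 'ade'
Sort characters of 'cbc': 'bcc'
Sorted forms differ -> they are NOT anagrams
Result: 0

0


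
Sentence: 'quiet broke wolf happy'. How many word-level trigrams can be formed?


Word trigrams from [4] words:
  Trigram 1: (quiet broke wolf)
  Trigram 2: (broke wolf happy)
Total word trigrams: 4 - 2 = 2

2


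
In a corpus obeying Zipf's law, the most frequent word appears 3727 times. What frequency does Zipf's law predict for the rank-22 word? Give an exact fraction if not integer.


Zipf's law: freq(rank) = f1 / rank
f1 = 3727, rank = 22
freq = 3727 / 22
GCD(3727, 22) = 1
Simplified: 3727/22

3727/22


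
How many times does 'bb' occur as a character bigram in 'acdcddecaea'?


Scanning 'acdcddecaea' for bigram 'bb':
  Position 0: 'ac' -> no
  Position 1: 'cd' -> no
  Position 2: 'dc' -> no
  Position 3: 'cd' -> no
  Position 4: 'dd' -> no
  Position 5: 'de' -> no
  Position 6: 'ec' -> no
  Position 7: 'ca' -> no
  Position 8: 'ae' -> no
  Position 9: 'ea' -> no
Total matches: 0

0


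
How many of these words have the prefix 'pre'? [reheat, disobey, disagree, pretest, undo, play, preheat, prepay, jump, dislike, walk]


Checking each word for prefix 'pre':
  'reheat' -> no (count: 0)
  'disobey' -> no (count: 0)
  'disagree' -> no (count: 0)
  'pretest' -> YES, starts with 'pre' (count: 1)
  'undo' -> no (count: 1)
  'play' -> no (count: 1)
  'preheat' -> YES, starts with 'pre' (count: 2)
  'prepay' -> YES, starts with 'pre' (count: 3)
  'jump' -> no (count: 3)
  'dislike' -> no (count: 3)
  'walk' -> no (count: 3)
Total with prefix 'pre': 3

3


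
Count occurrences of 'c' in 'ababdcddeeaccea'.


Scanning 'ababdcddeeaccea' for 'c':
  Position 5: 'c' -> MATCH (count: 1)
  Position 11: 'c' -> MATCH (count: 2)
  Position 12: 'c' -> MATCH (count: 3)
Total occurrences of 'c': 3

3


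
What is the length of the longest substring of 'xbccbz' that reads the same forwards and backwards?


Scanning 'xbccbz' for palindromic substrings.
Substring at positions 1-4: 'bccb'.
Check: reverse('bccb') = 'bccb' -> palindrome confirmed.
Neighbouring characters ('x' / 'z') break symmetry, so it cannot extend further.
No longer palindromic substring exists; longest length = 4

4


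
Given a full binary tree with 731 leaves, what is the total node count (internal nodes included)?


Leaf nodes (terminals): 731
Internal nodes = n - 1 = 731 - 1 = 730
Total = leaves + internal = 731 + 730 = 1461

1461


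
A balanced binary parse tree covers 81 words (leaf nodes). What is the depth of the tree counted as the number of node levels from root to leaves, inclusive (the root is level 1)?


In a balanced binary tree with n leaves the deepest leaf is ceil(log2(n)) edges below the root,
so counting node levels inclusive of root and leaves gives ceil(log2(n)) + 1 levels.
log2(81) = 6.3399
ceil(6.3399) = 7
levels = 7 + 1 = 8

8


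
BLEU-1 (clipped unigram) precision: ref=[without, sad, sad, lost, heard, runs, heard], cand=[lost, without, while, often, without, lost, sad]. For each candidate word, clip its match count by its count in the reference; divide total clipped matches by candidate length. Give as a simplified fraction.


Reference word counts: {'heard': 2, 'lost': 1, 'runs': 1, 'sad': 2, 'without': 1}
Checking each candidate word (with clipping):
  'lost' -> in reference (ref count 1, used 1/1) -> match (matches: 1)
  'without' -> in reference (ref count 1, used 1/1) -> match (matches: 2)
  'while' -> not in reference -> no match (matches: 2)
  'often' -> not in reference -> no match (matches: 2)
  'without' -> ref count 1 already used up (1/1) -> clipped, no match (matches: 2)
  'lost' -> ref count 1 already used up (1/1) -> clipped, no match (matches: 2)
  'sad' -> in reference (ref count 2, used 1/2) -> match (matches: 3)
Clipped matches: 3, Candidate length: 7
Precision = 3/7

3/7


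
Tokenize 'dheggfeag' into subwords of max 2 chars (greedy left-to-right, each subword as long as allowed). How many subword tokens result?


'dheggfeag' has 9 characters.
Chunking with max size 2:
  Chunk 1: 'dh' (positions 0-1)
  Chunk 2: 'eg' (positions 2-3)
  Chunk 3: 'gf' (positions 4-5)
  Chunk 4: 'ea' (positions 6-7)
  Chunk 5: 'g' (positions 8-8)
Total chunks: ceil(9 / 2) = 5

5


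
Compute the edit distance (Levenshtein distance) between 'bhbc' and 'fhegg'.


Building DP table for s1='bhbc' (len 4) and s2='fhegg' (len 5):
       f  h  e  g  g
    0  1  2  3  4  5
  b 1  1  2  3  4  5
  h 2  2  1  2  3  4
  b 3  3  2  2  3  4
  c 4  4  3  3  3  4
Edit distance = dp[4][5] = 4

4


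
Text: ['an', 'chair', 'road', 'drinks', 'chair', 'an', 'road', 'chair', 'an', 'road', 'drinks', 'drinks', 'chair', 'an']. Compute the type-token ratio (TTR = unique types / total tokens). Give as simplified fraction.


Tokens: 14
Unique types: ('an', 'chair', 'drinks', 'road') = 4
TTR = 4/14
Simplify: divide both by 2 -> 2/7
TTR = 2/7

2/7


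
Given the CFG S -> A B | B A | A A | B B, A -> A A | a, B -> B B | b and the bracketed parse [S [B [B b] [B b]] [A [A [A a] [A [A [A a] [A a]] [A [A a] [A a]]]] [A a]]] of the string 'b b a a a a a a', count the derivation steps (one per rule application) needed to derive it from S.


Every bracketed nonterminal node [X ...] in the tree is produced by exactly one rule application.
Reading the tree off as a leftmost derivation:
  Step 1: S  =>  B A   (applied S -> B A)
  Step 2: B A  =>  B B A   (applied B -> B B)
  Step 3: B B A  =>  b B A   (applied B -> b)
  Step 4: b B A  =>  b b A   (applied B -> b)
  Step 5: b b A  =>  b b A A   (applied A -> A A)
  Step 6: b b A A  =>  b b A A A   (applied A -> A A)
  Step 7: b b A A A  =>  b b a A A   (applied A -> a)
  Step 8: b b a A A  =>  b b a A A A   (applied A -> A A)
  Step 9: b b a A A A  =>  b b a A A A A   (applied A -> A A)
  Step 10: b b a A A A A  =>  b b a a A A A   (applied A -> a)
  Step 11: b b a a A A A  =>  b b a a a A A   (applied A -> a)
  Step 12: b b a a a A A  =>  b b a a a A A A   (applied A -> A A)
  Step 13: b b a a a A A A  =>  b b a a a a A A   (applied A -> a)
  Step 14: b b a a a a A A  =>  b b a a a a a A   (applied A -> a)
  Step 15: b b a a a a a A  =>  b b a a a a a a   (applied A -> a)
Final yield: b b a a a a a a
Total rewrite steps: 15

15


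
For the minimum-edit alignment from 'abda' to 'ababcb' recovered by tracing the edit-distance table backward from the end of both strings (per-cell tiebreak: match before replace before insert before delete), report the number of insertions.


Edit distance = 4. Backtracking from cell (4, 6) with preference match > replace > insert > delete,
then listing the resulting alignment 'abda' -> 'ababcb' left to right:
  Step 1: insert 'a' [insertion #1]
  Step 2: insert 'b' [insertion #2]
  Step 3: keep 'a'
  Step 4: keep 'b'
  Step 5: replace d->c
  Step 6: replace a->b
Total insertions: 2

2


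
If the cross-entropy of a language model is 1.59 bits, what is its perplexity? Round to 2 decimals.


Perplexity formula: PP = 2^H
H = 1.59
PP = 2^1.59
Decompose: 2^1.59 = 2^1 * 2^0.59
2^1 = 2, 2^0.59 ~ 1.5052467
PP ~ 2 * 1.5052467 = 3.0104934
Rounded to 2 decimals: 3.01

3.01


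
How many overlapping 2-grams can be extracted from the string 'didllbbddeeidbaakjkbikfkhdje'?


String 'didllbbddeeidbaakjkbikfkhdje' has length L = 28.
Number of overlapping n-grams = L - n + 1
Substituting: 28 - 2 + 1 = 27

27


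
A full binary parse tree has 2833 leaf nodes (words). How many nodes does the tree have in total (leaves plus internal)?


Leaf nodes (terminals): 2833
Internal nodes = n - 1 = 2833 - 1 = 2832
Total = leaves + internal = 2833 + 2832 = 5665

5665


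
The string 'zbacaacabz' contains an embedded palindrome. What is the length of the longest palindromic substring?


Scanning 'zbacaacabz' for palindromic substrings.
Substring at positions 0-9: 'zbacaacabz'.
Check: reverse('zbacaacabz') = 'zbacaacabz' -> palindrome confirmed.
No longer palindromic substring exists; longest length = 10

10


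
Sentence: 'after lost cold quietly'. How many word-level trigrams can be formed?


Word trigrams from [4] words:
  Trigram 1: (after lost cold)
  Trigram 2: (lost cold quietly)
Total word trigrams: 4 - 2 = 2

2


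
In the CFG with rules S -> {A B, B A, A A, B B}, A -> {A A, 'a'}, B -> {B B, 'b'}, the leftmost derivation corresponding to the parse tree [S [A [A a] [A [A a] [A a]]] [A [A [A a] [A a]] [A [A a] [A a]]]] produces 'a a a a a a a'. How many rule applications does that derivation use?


Every bracketed nonterminal node [X ...] in the tree is produced by exactly one rule application.
Reading the tree off as a leftmost derivation:
  Step 1: S  =>  A A   (applied S -> A A)
  Step 2: A A  =>  A A A   (applied A -> A A)
  Step 3: A A A  =>  a A A   (applied A -> a)
  Step 4: a A A  =>  a A A A   (applied A -> A A)
  Step 5: a A A A  =>  a a A A   (applied A -> a)
  Step 6: a a A A  =>  a a a A   (applied A -> a)
  Step 7: a a a A  =>  a a a A A   (applied A -> A A)
  Step 8: a a a A A  =>  a a a A A A   (applied A -> A A)
  Step 9: a a a A A A  =>  a a a a A A   (applied A -> a)
  Step 10: a a a a A A  =>  a a a a a A   (applied A -> a)
  Step 11: a a a a a A  =>  a a a a a A A   (applied A -> A A)
  Step 12: a a a a a A A  =>  a a a a a a A   (applied A -> a)
  Step 13: a a a a a a A  =>  a a a a a a a   (applied A -> a)
Final yield: a a a a a a a
Total rewrite steps: 13

13


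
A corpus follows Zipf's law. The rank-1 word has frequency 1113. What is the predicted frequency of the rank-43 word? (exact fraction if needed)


Zipf's law: freq(rank) = f1 / rank
f1 = 1113, rank = 43
freq = 1113 / 43
GCD(1113, 43) = 1
Simplified: 1113/43

1113/43


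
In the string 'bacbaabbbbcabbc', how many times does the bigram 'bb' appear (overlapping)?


Scanning 'bacbaabbbbcabbc' for bigram 'bb':
  Position 0: 'ba' -> no
  Position 1: 'ac' -> no
  Position 2: 'cb' -> no
  Position 3: 'ba' -> no
  Position 4: 'aa' -> no
  Position 5: 'ab' -> no
  Position 6: 'bb' -> MATCH
  Position 7: 'bb' -> MATCH
  Position 8: 'bb' -> MATCH
  Position 9: 'bc' -> no
  Position 10: 'ca' -> no
  Position 11: 'ab' -> no
  Position 12: 'bb' -> MATCH
  Position 13: 'bc' -> no
Total matches: 4

4


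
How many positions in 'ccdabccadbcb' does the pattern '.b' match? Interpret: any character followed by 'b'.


Pattern: .b means any character followed by 'b'.
Scanning 'ccdabccadbcb' position-by-position:
  Pos 0: window 'cc' -> no
  Pos 1: window 'cd' -> no
  Pos 2: window 'da' -> no
  Pos 3: window 'ab' -> MATCH
  Pos 4: window 'bc' -> no
  Pos 5: window 'cc' -> no
  Pos 6: window 'ca' -> no
  Pos 7: window 'ad' -> no
  Pos 8: window 'db' -> MATCH
  Pos 9: window 'bc' -> no
  Pos 10: window 'cb' -> MATCH
  Pos 11: window 'b' -> no
Total matches: 3

3


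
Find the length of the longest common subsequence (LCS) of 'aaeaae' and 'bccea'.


DP table for LCS of 'aaeaae' and 'bccea':
       b  c  c  e  a
    0  0  0  0  0  0
  a 0  0  0  0  0  1
  a 0  0  0  0  0  1
  e 0  0  0  0  1  1
  a 0  0  0  0  1  2
  a 0  0  0  0  1  2
  e 0  0  0  0  1  2
LCS: 'ea'
LCS length = 2

2


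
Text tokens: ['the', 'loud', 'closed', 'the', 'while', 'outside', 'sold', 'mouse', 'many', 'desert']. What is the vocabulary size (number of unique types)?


Listing all tokens and tracking unique types:
  Token 1: 'the' -> NEW (unique so far: 1)
  Token 2: 'loud' -> NEW (unique so far: 2)
  Token 3: 'closed' -> NEW (unique so far: 3)
  Token 4: 'the' -> duplicate (unique so far: 3)
  Token 5: 'while' -> NEW (unique so far: 4)
  Token 6: 'outside' -> NEW (unique so far: 5)
  Token 7: 'sold' -> NEW (unique so far: 6)
  Token 8: 'mouse' -> NEW (unique so far: 7)
  Token 9: 'many' -> NEW (unique so far: 8)
  Token 10: 'desert' -> NEW (unique so far: 9)
Unique types: ('closed', 'desert', 'loud', 'many', 'mouse', 'outside', 'sold', 'the', 'while')
Vocabulary size: 9

9


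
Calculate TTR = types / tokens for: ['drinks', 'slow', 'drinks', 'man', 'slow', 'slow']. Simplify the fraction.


Tokens: 6
Unique types: ('drinks', 'man', 'slow') = 3
TTR = 3/6
Simplify: divide both by 3 -> 1/2
TTR = 1/2

1/2


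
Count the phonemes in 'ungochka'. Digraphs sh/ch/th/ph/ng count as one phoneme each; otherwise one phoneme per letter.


Parsing 'ungochka' greedily, digraphs first:
  'u' -> vowel phoneme (phonemes so far: 1)
  'ng' -> digraph (1 consonant phoneme) (phonemes so far: 2)
  'o' -> vowel phoneme (phonemes so far: 3)
  'ch' -> digraph (1 consonant phoneme) (phonemes so far: 4)
  'k' -> consonant phoneme (phonemes so far: 5)
  'a' -> vowel phoneme (phonemes so far: 6)
Total phonemes: 6

6


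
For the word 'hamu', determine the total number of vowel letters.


Scanning each character of 'hamu':
  Position 1: 'h' -> consonant (running count: 0)
  Position 2: 'a' -> vowel (running count: 1)
  Position 3: 'm' -> consonant (running count: 1)
  Position 4: 'u' -> vowel (running count: 2)
Total vowels: 2

2


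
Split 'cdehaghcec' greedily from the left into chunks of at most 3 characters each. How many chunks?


'cdehaghcec' has 10 characters.
Chunking with max size 3:
  Chunk 1: 'cde' (positions 0-2)
  Chunk 2: 'hag' (positions 3-5)
  Chunk 3: 'hce' (positions 6-8)
  Chunk 4: 'c' (positions 9-9)
Total chunks: ceil(10 / 3) = 4

4


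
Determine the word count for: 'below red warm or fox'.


Counting words by splitting on spaces:
  Word 1: 'below'
  Word 2: 'red'
  Word 3: 'warm'
  Word 4: 'or'
  Word 5: 'fox'
Total words: 5

5


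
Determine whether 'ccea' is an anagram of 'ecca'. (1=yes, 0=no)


Sort characters of 'ccea': 'acce'
Sort characters of 'ecca': 'acce'
Sorted forms match -> they ARE anagrams
Result: 1

1


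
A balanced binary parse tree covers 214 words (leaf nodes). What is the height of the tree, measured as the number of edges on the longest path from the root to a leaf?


In a balanced binary tree with n leaves the deepest leaf is ceil(log2(n)) edges below the root.
log2(214) = 7.7415
ceil(7.7415) = 8
height (edges) = 8

8


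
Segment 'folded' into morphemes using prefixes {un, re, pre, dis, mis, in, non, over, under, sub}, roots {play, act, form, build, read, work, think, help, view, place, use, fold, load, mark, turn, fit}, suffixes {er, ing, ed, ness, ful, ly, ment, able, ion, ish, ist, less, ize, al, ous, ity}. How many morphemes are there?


Segmenting 'folded' against the inventory:
  'fold' -> root (morpheme 1)
  'ed' -> suffix (morpheme 2)
Total morphemes: 2

2


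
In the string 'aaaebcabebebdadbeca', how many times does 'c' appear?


Scanning 'aaaebcabebebdadbeca' for 'c':
  Position 5: 'c' -> MATCH (count: 1)
  Position 17: 'c' -> MATCH (count: 2)
Total occurrences of 'c': 2

2


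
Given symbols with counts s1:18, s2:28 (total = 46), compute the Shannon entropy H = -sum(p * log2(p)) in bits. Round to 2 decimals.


Computing entropy H = -sum(p_i * log2(p_i)):
  s1: p = 18/46 = 0.3913, -p*log2(p) = 0.5297
  s2: p = 28/46 = 0.6087, -p*log2(p) = 0.4360
H = sum of terms = 0.9657
Rounded to 2 decimals: 0.97

0.97


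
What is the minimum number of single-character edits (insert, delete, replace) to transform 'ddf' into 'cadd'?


Building DP table for s1='ddf' (len 3) and s2='cadd' (len 4):
       c  a  d  d
    0  1  2  3  4
  d 1  1  2  2  3
  d 2  2  2  2  2
  f 3  3  3  3  3
Edit distance = dp[3][4] = 3

3


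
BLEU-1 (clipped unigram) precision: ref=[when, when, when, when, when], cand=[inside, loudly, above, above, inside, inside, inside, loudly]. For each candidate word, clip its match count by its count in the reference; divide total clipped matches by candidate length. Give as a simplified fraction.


Reference word counts: {'when': 5}
Checking each candidate word (with clipping):
  'inside' -> not in reference -> no match (matches: 0)
  'loudly' -> not in reference -> no match (matches: 0)
  'above' -> not in reference -> no match (matches: 0)
  'above' -> not in reference -> no match (matches: 0)
  'inside' -> not in reference -> no match (matches: 0)
  'inside' -> not in reference -> no match (matches: 0)
  'inside' -> not in reference -> no match (matches: 0)
  'loudly' -> not in reference -> no match (matches: 0)
Clipped matches: 0, Candidate length: 8
Precision = 0/8 = 0

0


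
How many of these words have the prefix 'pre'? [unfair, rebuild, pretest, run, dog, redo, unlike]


Checking each word for prefix 'pre':
  'unfair' -> no (count: 0)
  'rebuild' -> no (count: 0)
  'pretest' -> YES, starts with 'pre' (count: 1)
  'run' -> no (count: 1)
  'dog' -> no (count: 1)
  'redo' -> no (count: 1)
  'unlike' -> no (count: 1)
Total with prefix 'pre': 1

1


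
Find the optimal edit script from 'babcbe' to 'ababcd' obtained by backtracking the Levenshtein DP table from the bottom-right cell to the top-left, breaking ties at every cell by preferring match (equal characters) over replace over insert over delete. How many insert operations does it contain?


Edit distance = 3. Backtracking from cell (6, 6) with preference match > replace > insert > delete,
then listing the resulting alignment 'babcbe' -> 'ababcd' left to right:
  Step 1: insert 'a' [insertion #1]
  Step 2: keep 'b'
  Step 3: keep 'a'
  Step 4: keep 'b'
  Step 5: keep 'c'
  Step 6: delete 'b'
  Step 7: replace e->d
Total insertions: 1

1


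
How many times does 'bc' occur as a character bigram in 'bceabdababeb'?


Scanning 'bceabdababeb' for bigram 'bc':
  Position 0: 'bc' -> MATCH
  Position 1: 'ce' -> no
  Position 2: 'ea' -> no
  Position 3: 'ab' -> no
  Position 4: 'bd' -> no
  Position 5: 'da' -> no
  Position 6: 'ab' -> no
  Position 7: 'ba' -> no
  Position 8: 'ab' -> no
  Position 9: 'be' -> no
  Position 10: 'eb' -> no
Total matches: 1

1


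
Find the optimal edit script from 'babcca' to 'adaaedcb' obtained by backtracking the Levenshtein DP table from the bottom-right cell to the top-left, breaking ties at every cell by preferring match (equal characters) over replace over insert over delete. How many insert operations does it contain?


Edit distance = 6. Backtracking from cell (6, 8) with preference match > replace > insert > delete,
then listing the resulting alignment 'babcca' -> 'adaaedcb' left to right:
  Step 1: insert 'a' [insertion #1]
  Step 2: insert 'd' [insertion #2]
  Step 3: replace b->a
  Step 4: keep 'a'
  Step 5: replace b->e
  Step 6: replace c->d
  Step 7: keep 'c'
  Step 8: replace a->b
Total insertions: 2

2


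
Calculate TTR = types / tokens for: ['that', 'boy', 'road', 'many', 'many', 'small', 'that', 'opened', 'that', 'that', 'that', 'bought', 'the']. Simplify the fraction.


Tokens: 13
Unique types: ('bought', 'boy', 'many', 'opened', 'road', 'small', 'that', 'the') = 8
TTR = 8/13
Already in lowest terms.

8/13


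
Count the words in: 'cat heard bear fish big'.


Counting words by splitting on spaces:
  Word 1: 'cat'
  Word 2: 'heard'
  Word 3: 'bear'
  Word 4: 'fish'
  Word 5: 'big'
Total words: 5

5


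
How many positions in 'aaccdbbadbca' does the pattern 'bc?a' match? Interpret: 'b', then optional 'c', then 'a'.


Pattern: bc?a means 'b', then optional 'c', then 'a'.
Scanning 'aaccdbbadbca' position-by-position:
  Pos 0: window 'aac' -> no
  Pos 1: window 'acc' -> no
  Pos 2: window 'ccd' -> no
  Pos 3: window 'cdb' -> no
  Pos 4: window 'dbb' -> no
  Pos 5: window 'bba' -> no
  Pos 6: window 'bad' -> MATCH
  Pos 7: window 'adb' -> no
  Pos 8: window 'dbc' -> no
  Pos 9: window 'bca' -> MATCH
  Pos 10: window 'ca' -> no
  Pos 11: window 'a' -> no
Total matches: 2

2


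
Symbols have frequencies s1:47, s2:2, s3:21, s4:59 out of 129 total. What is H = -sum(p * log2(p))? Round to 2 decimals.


Computing entropy H = -sum(p_i * log2(p_i)):
  s1: p = 47/129 = 0.3643, -p*log2(p) = 0.5307
  s2: p = 2/129 = 0.0155, -p*log2(p) = 0.0932
  s3: p = 21/129 = 0.1628, -p*log2(p) = 0.4263
  s4: p = 59/129 = 0.4574, -p*log2(p) = 0.5162
H = sum of terms = 1.5664
Rounded to 2 decimals: 1.57

1.57


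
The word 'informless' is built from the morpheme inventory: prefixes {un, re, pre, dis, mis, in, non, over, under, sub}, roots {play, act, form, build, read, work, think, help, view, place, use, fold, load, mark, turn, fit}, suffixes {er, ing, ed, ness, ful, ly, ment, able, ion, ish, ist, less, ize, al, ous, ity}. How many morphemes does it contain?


Segmenting 'informless' against the inventory:
  'in' -> prefix (morpheme 1)
  'form' -> root (morpheme 2)
  'less' -> suffix (morpheme 3)
Total morphemes: 3

3


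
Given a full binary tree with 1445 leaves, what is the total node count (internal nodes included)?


Leaf nodes (terminals): 1445
Internal nodes = n - 1 = 1445 - 1 = 1444
Total = leaves + internal = 1445 + 1444 = 2889

2889


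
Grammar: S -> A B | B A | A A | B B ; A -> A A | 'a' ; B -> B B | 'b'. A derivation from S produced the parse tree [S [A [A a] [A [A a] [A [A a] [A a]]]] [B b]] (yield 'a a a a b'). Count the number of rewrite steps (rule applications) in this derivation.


Every bracketed nonterminal node [X ...] in the tree is produced by exactly one rule application.
Reading the tree off as a leftmost derivation:
  Step 1: S  =>  A B   (applied S -> A B)
  Step 2: A B  =>  A A B   (applied A -> A A)
  Step 3: A A B  =>  a A B   (applied A -> a)
  Step 4: a A B  =>  a A A B   (applied A -> A A)
  Step 5: a A A B  =>  a a A B   (applied A -> a)
  Step 6: a a A B  =>  a a A A B   (applied A -> A A)
  Step 7: a a A A B  =>  a a a A B   (applied A -> a)
  Step 8: a a a A B  =>  a a a a B   (applied A -> a)
  Step 9: a a a a B  =>  a a a a b   (applied B -> b)
Final yield: a a a a b
Total rewrite steps: 9

9


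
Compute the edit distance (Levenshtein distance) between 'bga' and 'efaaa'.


Building DP table for s1='bga' (len 3) and s2='efaaa' (len 5):
       e  f  a  a  a
    0  1  2  3  4  5
  b 1  1  2  3  4  5
  g 2  2  2  3  4  5
  a 3  3  3  2  3  4
Edit distance = dp[3][5] = 4

4


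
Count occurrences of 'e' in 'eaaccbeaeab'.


Scanning 'eaaccbeaeab' for 'e':
  Position 0: 'e' -> MATCH (count: 1)
  Position 6: 'e' -> MATCH (count: 2)
  Position 8: 'e' -> MATCH (count: 3)
Total occurrences of 'e': 3

3


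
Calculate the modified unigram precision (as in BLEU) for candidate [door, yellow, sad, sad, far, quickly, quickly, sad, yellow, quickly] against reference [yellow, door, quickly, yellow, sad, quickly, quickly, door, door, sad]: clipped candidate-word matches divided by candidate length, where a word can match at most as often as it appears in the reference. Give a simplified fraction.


Reference word counts: {'door': 3, 'quickly': 3, 'sad': 2, 'yellow': 2}
Checking each candidate word (with clipping):
  'door' -> in reference (ref count 3, used 1/3) -> match (matches: 1)
  'yellow' -> in reference (ref count 2, used 1/2) -> match (matches: 2)
  'sad' -> in reference (ref count 2, used 1/2) -> match (matches: 3)
  'sad' -> in reference (ref count 2, used 2/2) -> match (matches: 4)
  'far' -> not in reference -> no match (matches: 4)
  'quickly' -> in reference (ref count 3, used 1/3) -> match (matches: 5)
  'quickly' -> in reference (ref count 3, used 2/3) -> match (matches: 6)
  'sad' -> ref count 2 already used up (2/2) -> clipped, no match (matches: 6)
  'yellow' -> in reference (ref count 2, used 2/2) -> match (matches: 7)
  'quickly' -> in reference (ref count 3, used 3/3) -> match (matches: 8)
Clipped matches: 8, Candidate length: 10
Precision = 8/10 = 4/5

4/5


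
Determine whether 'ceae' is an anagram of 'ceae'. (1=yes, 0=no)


Sort characters of 'ceae': 'acee'
Sort characters of 'ceae': 'acee'
Sorted forms match -> they ARE anagrams
Result: 1

1


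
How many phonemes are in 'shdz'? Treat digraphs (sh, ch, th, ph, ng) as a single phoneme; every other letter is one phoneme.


Parsing 'shdz' greedily, digraphs first:
  'sh' -> digraph (1 consonant phoneme) (phonemes so far: 1)
  'd' -> consonant phoneme (phonemes so far: 2)
  'z' -> consonant phoneme (phonemes so far: 3)
Total phonemes: 3

3


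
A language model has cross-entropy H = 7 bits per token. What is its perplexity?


Perplexity formula: PP = 2^H
H = 7
PP = 2^7
Steps: 2^1 = 2, 2^2 = 4, 2^3 = 8, 2^4 = 16, 2^5 = 32, 2^6 = 64, 2^7 = 128
PP = 128

128


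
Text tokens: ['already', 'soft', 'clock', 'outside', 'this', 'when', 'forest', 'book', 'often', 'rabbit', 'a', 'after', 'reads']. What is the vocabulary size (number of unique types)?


Listing all tokens and tracking unique types:
  Token 1: 'already' -> NEW (unique so far: 1)
  Token 2: 'soft' -> NEW (unique so far: 2)
  Token 3: 'clock' -> NEW (unique so far: 3)
  Token 4: 'outside' -> NEW (unique so far: 4)
  Token 5: 'this' -> NEW (unique so far: 5)
  Token 6: 'when' -> NEW (unique so far: 6)
  Token 7: 'forest' -> NEW (unique so far: 7)
  Token 8: 'book' -> NEW (unique so far: 8)
  Token 9: 'often' -> NEW (unique so far: 9)
  Token 10: 'rabbit' -> NEW (unique so far: 10)
  Token 11: 'a' -> NEW (unique so far: 11)
  Token 12: 'after' -> NEW (unique so far: 12)
  Token 13: 'reads' -> NEW (unique so far: 13)
Unique types: ('a', 'after', 'already', 'book', 'clock', 'forest', 'often', 'outside', 'rabbit', 'reads', 'soft', 'this', 'when')
Vocabulary size: 13

13


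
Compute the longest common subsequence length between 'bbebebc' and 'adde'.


DP table for LCS of 'bbebebc' and 'adde':
       a  d  d  e
    0  0  0  0  0
  b 0  0  0  0  0
  b 0  0  0  0  0
  e 0  0  0  0  1
  b 0  0  0  0  1
  e 0  0  0  0  1
  b 0  0  0  0  1
  c 0  0  0  0  1
LCS: 'e'
LCS length = 1

1


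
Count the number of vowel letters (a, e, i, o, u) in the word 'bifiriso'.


Scanning each character of 'bifiriso':
  Position 1: 'b' -> consonant (running count: 0)
  Position 2: 'i' -> vowel (running count: 1)
  Position 3: 'f' -> consonant (running count: 1)
  Position 4: 'i' -> vowel (running count: 2)
  Position 5: 'r' -> consonant (running count: 2)
  Position 6: 'i' -> vowel (running count: 3)
  Position 7: 's' -> consonant (running count: 3)
  Position 8: 'o' -> vowel (running count: 4)
Total vowels: 4

4


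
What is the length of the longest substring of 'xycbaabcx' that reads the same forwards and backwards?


Scanning 'xycbaabcx' for palindromic substrings.
Substring at positions 2-7: 'cbaabc'.
Check: reverse('cbaabc') = 'cbaabc' -> palindrome confirmed.
Neighbouring characters ('y' / 'x') break symmetry, so it cannot extend further.
No longer palindromic substring exists; longest length = 6

6


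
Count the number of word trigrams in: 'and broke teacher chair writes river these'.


Word trigrams from [7] words:
  Trigram 1: (and broke teacher)
  Trigram 2: (broke teacher chair)
  Trigram 3: (teacher chair writes)
  Trigram 4: (chair writes river)
  Trigram 5: (writes river these)
Total word trigrams: 7 - 2 = 5

5


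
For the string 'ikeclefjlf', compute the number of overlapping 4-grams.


String 'ikeclefjlf' has length L = 10.
Number of overlapping n-grams = L - n + 1
Substituting: 10 - 4 + 1 = 7

7


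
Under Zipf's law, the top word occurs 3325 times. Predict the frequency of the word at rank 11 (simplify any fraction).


Zipf's law: freq(rank) = f1 / rank
f1 = 3325, rank = 11
freq = 3325 / 11
GCD(3325, 11) = 1
Simplified: 3325/11

3325/11


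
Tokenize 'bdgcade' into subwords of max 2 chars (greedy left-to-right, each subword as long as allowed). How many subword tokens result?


'bdgcade' has 7 characters.
Chunking with max size 2:
  Chunk 1: 'bd' (positions 0-1)
  Chunk 2: 'gc' (positions 2-3)
  Chunk 3: 'ad' (positions 4-5)
  Chunk 4: 'e' (positions 6-6)
Total chunks: ceil(7 / 2) = 4

4


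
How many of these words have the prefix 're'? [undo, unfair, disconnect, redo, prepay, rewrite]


Checking each word for prefix 're':
  'undo' -> no (count: 0)
  'unfair' -> no (count: 0)
  'disconnect' -> no (count: 0)
  'redo' -> YES, starts with 're' (count: 1)
  'prepay' -> no (count: 1)
  'rewrite' -> YES, starts with 're' (count: 2)
Total with prefix 're': 2

2


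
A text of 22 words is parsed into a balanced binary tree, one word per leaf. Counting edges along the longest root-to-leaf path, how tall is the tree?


In a balanced binary tree with n leaves the deepest leaf is ceil(log2(n)) edges below the root.
log2(22) = 4.4594
ceil(4.4594) = 5
height (edges) = 5

5


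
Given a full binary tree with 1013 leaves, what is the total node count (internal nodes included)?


Leaf nodes (terminals): 1013
Internal nodes = n - 1 = 1013 - 1 = 1012
Total = leaves + internal = 1013 + 1012 = 2025

2025


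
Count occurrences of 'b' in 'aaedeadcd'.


Scanning 'aaedeadcd' for 'b':
  No matches found.
Total occurrences of 'b': 0

0


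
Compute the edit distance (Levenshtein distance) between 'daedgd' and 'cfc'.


Building DP table for s1='daedgd' (len 6) and s2='cfc' (len 3):
       c  f  c
    0  1  2  3
  d 1  1  2  3
  a 2  2  2  3
  e 3  3  3  3
  d 4  4  4  4
  g 5  5  5  5
  d 6  6  6  6
Edit distance = dp[6][3] = 6

6


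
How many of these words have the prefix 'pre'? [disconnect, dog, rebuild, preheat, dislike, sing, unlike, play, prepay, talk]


Checking each word for prefix 'pre':
  'disconnect' -> no (count: 0)
  'dog' -> no (count: 0)
  'rebuild' -> no (count: 0)
  'preheat' -> YES, starts with 'pre' (count: 1)
  'dislike' -> no (count: 1)
  'sing' -> no (count: 1)
  'unlike' -> no (count: 1)
  'play' -> no (count: 1)
  'prepay' -> YES, starts with 'pre' (count: 2)
  'talk' -> no (count: 2)
Total with prefix 'pre': 2

2


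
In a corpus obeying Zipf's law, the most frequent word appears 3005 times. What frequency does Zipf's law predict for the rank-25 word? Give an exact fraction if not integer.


Zipf's law: freq(rank) = f1 / rank
f1 = 3005, rank = 25
freq = 3005 / 25
GCD(3005, 25) = 5
Simplified: 601/5

601/5


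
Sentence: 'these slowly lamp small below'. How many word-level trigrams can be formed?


Word trigrams from [5] words:
  Trigram 1: (these slowly lamp)
  Trigram 2: (slowly lamp small)
  Trigram 3: (lamp small below)
Total word trigrams: 5 - 2 = 3

3


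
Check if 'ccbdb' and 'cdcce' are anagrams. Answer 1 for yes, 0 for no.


Sort characters of 'ccbdb': 'bbccd'
Sort characters of 'cdcce': 'cccde'
Sorted forms differ -> they are NOT anagrams
Result: 0

0


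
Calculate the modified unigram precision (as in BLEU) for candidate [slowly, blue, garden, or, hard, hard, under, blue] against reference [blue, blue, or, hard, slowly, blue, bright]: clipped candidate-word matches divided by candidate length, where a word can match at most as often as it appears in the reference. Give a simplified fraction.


Reference word counts: {'blue': 3, 'bright': 1, 'hard': 1, 'or': 1, 'slowly': 1}
Checking each candidate word (with clipping):
  'slowly' -> in reference (ref count 1, used 1/1) -> match (matches: 1)
  'blue' -> in reference (ref count 3, used 1/3) -> match (matches: 2)
  'garden' -> not in reference -> no match (matches: 2)
  'or' -> in reference (ref count 1, used 1/1) -> match (matches: 3)
  'hard' -> in reference (ref count 1, used 1/1) -> match (matches: 4)
  'hard' -> ref count 1 already used up (1/1) -> clipped, no match (matches: 4)
  'under' -> not in reference -> no match (matches: 4)
  'blue' -> in reference (ref count 3, used 2/3) -> match (matches: 5)
Clipped matches: 5, Candidate length: 8
Precision = 5/8

5/8


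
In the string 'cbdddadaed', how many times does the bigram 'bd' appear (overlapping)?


Scanning 'cbdddadaed' for bigram 'bd':
  Position 0: 'cb' -> no
  Position 1: 'bd' -> MATCH
  Position 2: 'dd' -> no
  Position 3: 'dd' -> no
  Position 4: 'da' -> no
  Position 5: 'ad' -> no
  Position 6: 'da' -> no
  Position 7: 'ae' -> no
  Position 8: 'ed' -> no
Total matches: 1

1


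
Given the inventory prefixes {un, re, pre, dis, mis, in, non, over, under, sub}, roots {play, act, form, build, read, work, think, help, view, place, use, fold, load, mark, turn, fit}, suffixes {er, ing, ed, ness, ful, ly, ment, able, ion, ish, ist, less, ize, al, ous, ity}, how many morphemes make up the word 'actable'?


Segmenting 'actable' against the inventory:
  'act' -> root (morpheme 1)
  'able' -> suffix (morpheme 2)
Total morphemes: 2

2
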